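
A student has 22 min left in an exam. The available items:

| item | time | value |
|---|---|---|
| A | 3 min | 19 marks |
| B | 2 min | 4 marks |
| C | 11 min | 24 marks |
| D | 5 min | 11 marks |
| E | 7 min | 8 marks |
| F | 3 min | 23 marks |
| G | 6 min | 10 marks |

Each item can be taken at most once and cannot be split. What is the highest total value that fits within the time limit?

77 marks

Check high-value combinations within 22 min:
- A+C+D+F: time 3+11+5+3=22, value 19+24+11+23=77
- A+B+C+F: time 3+2+11+3=19, value 19+4+24+23=70
- A+B+D+F+G: time 3+2+5+3+6=19, value 19+4+11+23+10=67
Best: 77 marks.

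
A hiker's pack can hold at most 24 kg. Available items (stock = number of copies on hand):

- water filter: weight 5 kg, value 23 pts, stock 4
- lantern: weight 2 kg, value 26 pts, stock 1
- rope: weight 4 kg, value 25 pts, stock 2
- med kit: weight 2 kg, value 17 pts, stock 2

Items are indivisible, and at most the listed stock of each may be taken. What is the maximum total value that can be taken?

Top feasible selections:
- 2×water filter + 1×lantern + 2×rope + 2×med kit: weight 24, value 156
- 2×water filter + 1×lantern + 2×rope + 1×med kit: weight 22, value 139
- 3×water filter + 1×lantern + 1×rope + 1×med kit: weight 23, value 137
- 4×water filter + 1×lantern + 1×med kit: weight 24, value 135
Best: 156 pts.

156 pts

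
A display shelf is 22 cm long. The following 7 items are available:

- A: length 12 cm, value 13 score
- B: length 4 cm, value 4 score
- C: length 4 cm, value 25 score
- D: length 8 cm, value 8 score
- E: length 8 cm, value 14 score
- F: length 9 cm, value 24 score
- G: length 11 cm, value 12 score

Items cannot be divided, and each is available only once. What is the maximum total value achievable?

Check high-value combinations within 22 cm:
- C+E+F: length 4+8+9=21, value 25+14+24=63
- C+D+F: length 4+8+9=21, value 25+8+24=57
- B+C+F: length 4+4+9=17, value 4+25+24=53
Best: 63 score.

63 score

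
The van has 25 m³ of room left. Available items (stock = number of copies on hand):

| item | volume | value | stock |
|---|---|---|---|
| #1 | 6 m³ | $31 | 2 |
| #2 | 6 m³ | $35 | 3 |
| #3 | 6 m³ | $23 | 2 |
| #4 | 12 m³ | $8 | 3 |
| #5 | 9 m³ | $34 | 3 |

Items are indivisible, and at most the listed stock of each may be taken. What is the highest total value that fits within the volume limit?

$136

Top feasible selections:
- 1×#1 + 3×#2: volume 24, value 136
- 2×#1 + 2×#2: volume 24, value 132
- 3×#2 + 1×#3: volume 24, value 128
Best: $136.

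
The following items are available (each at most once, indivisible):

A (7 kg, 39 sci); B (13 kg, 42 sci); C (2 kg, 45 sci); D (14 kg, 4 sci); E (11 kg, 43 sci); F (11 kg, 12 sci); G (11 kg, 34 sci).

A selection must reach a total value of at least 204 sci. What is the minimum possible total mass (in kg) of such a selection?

55

Subsets with value ≥ 204, sorted by total mass:
- A+B+C+E+F+G: mass 55, value 215
- A+B+C+D+E+G: mass 58, value 207
- A+B+C+D+E+F+G: mass 69, value 219
Minimum mass: 55 kg.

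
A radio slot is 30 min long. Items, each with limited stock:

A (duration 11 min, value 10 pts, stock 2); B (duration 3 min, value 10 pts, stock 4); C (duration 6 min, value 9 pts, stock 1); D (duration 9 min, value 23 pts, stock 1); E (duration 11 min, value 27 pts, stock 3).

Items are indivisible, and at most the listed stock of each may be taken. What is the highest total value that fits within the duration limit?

80 pts

Top feasible selections:
- 3×B + 1×D + 1×E: duration 29, value 80
- 4×B + 1×C + 1×E: duration 29, value 76
Best: 80 pts.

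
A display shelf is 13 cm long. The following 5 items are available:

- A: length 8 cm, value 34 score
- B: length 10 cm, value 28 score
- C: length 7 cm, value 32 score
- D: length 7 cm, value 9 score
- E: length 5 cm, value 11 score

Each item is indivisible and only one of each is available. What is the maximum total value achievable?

45 score

Check high-value combinations within 13 cm:
- A+E: length 8+5=13, value 34+11=45
- C+E: length 7+5=12, value 32+11=43
- A: length 8, value 34
- C: length 7, value 32
Best: 45 score.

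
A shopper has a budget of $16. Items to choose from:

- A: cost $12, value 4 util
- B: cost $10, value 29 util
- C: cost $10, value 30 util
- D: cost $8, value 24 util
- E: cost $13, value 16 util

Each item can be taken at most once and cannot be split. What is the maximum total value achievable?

Check high-value combinations within $16:
- C: cost 10, value 30
- B: cost 10, value 29
- D: cost 8, value 24
Best: 30 util.

30 util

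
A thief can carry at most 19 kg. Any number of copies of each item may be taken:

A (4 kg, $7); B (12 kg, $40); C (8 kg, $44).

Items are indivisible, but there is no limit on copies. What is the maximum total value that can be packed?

Best value-per-unit is C at 44/8, and filling with it alone uses weight 2×8=16. No mix of the others beats 2×44 = 88.

$88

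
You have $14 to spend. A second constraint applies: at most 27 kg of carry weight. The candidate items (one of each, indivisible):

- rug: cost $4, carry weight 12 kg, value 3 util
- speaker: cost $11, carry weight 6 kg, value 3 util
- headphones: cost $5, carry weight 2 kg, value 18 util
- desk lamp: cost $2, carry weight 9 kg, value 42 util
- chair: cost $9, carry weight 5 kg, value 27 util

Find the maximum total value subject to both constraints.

Feasible sets respecting both limits:
- desk lamp+chair: cost 11, carry weight 14, value 69
- rug+headphones+desk lamp: cost 11, carry weight 23, value 63
- headphones+desk lamp: cost 7, carry weight 11, value 60
- rug+desk lamp: cost 6, carry weight 21, value 45
Best: 69 util.

69 util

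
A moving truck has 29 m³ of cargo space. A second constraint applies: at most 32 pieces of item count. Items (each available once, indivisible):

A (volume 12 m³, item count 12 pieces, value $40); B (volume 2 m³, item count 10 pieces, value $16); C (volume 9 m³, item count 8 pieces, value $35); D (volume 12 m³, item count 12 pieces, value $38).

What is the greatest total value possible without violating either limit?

Feasible sets respecting both limits:
- A+B+C: volume 23, item count 30, value 91
- B+C+D: volume 23, item count 30, value 89
- A+D: volume 24, item count 24, value 78
- A+C: volume 21, item count 20, value 75
Best: $91.

$91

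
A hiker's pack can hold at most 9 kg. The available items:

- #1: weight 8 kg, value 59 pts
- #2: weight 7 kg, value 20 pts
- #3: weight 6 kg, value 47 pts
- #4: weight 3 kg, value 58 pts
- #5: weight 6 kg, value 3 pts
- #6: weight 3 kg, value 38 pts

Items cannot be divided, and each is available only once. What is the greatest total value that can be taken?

Check high-value combinations within 9 kg:
- #3+#4: weight 6+3=9, value 47+58=105
- #4+#6: weight 3+3=6, value 58+38=96
- #3+#6: weight 6+3=9, value 47+38=85
- #4+#5: weight 3+6=9, value 58+3=61
- #1: weight 8, value 59
Best: 105 pts.

105 pts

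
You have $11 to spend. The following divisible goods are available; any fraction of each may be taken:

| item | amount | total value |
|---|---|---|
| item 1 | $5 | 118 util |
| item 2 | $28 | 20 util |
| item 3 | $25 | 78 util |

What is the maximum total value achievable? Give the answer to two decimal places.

Take in order of value per unit:
- item 1 (118/5 per unit): all 5 → value 118, running total 118.00
- item 3 (78/25 per unit): 6 of 25 → value 6×78/25 = 18.7200, running total 136.72
Total 136.72.

136.72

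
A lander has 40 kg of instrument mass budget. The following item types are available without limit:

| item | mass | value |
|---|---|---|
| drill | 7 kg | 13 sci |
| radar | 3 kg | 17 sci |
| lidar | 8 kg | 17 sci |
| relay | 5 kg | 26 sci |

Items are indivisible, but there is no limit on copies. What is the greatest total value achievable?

222 sci

Best value-per-unit is radar at 17/3; filling with it alone gives 13×17 = 221.
Optimal mix: 10×radar + 2×relay → mass 40, value 222.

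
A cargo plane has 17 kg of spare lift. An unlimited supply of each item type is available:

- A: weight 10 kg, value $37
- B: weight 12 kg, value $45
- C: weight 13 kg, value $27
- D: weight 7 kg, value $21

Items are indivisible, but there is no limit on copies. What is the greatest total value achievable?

$58

Best value-per-unit is B at 45/12; filling with it alone gives 1×45 = 45.
Optimal mix: 1×A + 1×D → weight 17, value 58.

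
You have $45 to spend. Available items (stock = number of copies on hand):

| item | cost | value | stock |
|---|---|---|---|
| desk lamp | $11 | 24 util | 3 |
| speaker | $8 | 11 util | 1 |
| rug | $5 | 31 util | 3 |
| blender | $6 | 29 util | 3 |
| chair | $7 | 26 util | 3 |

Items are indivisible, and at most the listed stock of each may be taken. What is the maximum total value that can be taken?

Best selections within cost 45 and stock limits:
- 3×rug + 3×blender + 1×chair: cost 40, value 206
- 1×desk lamp + 3×rug + 3×blender: cost 44, value 204
Best: 206 util.

206 util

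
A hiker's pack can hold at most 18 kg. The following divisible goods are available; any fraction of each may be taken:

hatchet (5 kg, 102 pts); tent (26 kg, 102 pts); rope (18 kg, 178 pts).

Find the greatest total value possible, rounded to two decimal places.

Take in order of value per unit:
- hatchet (102/5 per unit): all 5 → value 102, running total 102.00
- rope (178/18 per unit): 13 of 18 → value 13×178/18 = 128.5556, running total 230.56
Total 230.56.

230.56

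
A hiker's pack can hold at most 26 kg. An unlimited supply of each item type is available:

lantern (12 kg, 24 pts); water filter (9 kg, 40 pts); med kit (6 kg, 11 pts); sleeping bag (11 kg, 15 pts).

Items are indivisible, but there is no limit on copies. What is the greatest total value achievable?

Best value-per-unit is water filter at 40/9; filling with it alone gives 2×40 = 80.
Optimal mix: 2×water filter + 1×med kit → weight 24, value 91.

91 pts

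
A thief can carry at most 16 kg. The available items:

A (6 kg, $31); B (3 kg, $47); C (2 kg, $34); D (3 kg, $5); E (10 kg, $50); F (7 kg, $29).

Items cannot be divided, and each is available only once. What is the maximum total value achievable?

Check high-value combinations within 16 kg:
- B+C+E: weight 3+2+10=15, value 47+34+50=131
- A+B+C+D: weight 6+3+2+3=14, value 31+47+34+5=117
- B+C+D+F: weight 3+2+3+7=15, value 47+34+5+29=115
- A+B+C: weight 6+3+2=11, value 31+47+34=112
- B+C+F: weight 3+2+7=12, value 47+34+29=110
Best: $131.

$131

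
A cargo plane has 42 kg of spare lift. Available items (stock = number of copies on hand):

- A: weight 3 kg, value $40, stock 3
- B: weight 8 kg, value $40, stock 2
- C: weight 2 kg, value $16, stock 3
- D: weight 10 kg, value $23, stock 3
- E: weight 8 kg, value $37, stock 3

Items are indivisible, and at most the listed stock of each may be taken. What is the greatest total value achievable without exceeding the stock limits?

Best selections within weight 42 and stock limits:
- 3×A + 2×B + 3×C + 1×E: weight 39, value 285
- 3×A + 1×B + 3×C + 2×E: weight 39, value 282
- 3×A + 3×C + 3×E: weight 39, value 279
Best: $285.

$285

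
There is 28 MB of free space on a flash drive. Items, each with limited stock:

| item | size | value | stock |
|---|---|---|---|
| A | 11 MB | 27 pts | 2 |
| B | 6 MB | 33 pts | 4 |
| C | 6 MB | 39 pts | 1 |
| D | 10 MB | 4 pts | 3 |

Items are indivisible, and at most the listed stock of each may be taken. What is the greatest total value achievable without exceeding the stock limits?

Top feasible selections:
- 3×B + 1×C: size 24, value 138
- 4×B: size 24, value 132
- 2×B + 1×C + 1×D: size 28, value 109
Best: 138 pts.

138 pts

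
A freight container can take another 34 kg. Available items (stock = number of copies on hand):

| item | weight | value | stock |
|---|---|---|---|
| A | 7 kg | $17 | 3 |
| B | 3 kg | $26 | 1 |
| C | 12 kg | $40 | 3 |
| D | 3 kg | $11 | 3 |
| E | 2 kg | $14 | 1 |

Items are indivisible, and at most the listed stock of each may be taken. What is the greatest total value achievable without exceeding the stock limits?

$131

Best selections within weight 34 and stock limits:
- 1×B + 2×C + 1×D + 1×E: weight 32, value 131
- 1×A + 1×B + 1×C + 3×D + 1×E: weight 33, value 130
- 1×B + 2×C + 2×D: weight 33, value 128
Best: $131.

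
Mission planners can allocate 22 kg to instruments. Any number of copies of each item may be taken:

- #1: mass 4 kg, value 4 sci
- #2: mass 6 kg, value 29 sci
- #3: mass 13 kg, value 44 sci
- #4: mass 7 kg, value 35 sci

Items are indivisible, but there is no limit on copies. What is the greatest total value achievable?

Best value-per-unit is #4 at 35/7, and filling with it alone uses mass 3×7=21. No mix of the others beats 3×35 = 105.

105 sci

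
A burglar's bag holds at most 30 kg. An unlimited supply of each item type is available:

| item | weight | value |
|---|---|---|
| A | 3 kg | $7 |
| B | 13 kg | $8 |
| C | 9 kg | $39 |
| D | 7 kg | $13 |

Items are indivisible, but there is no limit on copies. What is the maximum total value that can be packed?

Best value-per-unit is C at 39/9; filling with it alone gives 3×39 = 117.
Optimal mix: 1×A + 3×C → weight 30, value 124.

$124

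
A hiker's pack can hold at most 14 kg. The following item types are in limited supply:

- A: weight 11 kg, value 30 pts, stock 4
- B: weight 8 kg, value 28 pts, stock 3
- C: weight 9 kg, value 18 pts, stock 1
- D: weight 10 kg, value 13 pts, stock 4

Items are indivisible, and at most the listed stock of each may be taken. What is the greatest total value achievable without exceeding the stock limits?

Best selections within weight 14 and stock limits:
- 1×A: weight 11, value 30
- 1×B: weight 8, value 28
- 1×C: weight 9, value 18
- 1×D: weight 10, value 13
Best: 30 pts.

30 pts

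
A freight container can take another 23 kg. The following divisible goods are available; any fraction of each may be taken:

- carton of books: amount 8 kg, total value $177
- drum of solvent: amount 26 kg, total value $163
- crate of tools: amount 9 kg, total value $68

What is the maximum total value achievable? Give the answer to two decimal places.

282.62

Take in order of value per unit:
- carton of books (177/8 per unit): all 8 → value 177, running total 177.00
- crate of tools (68/9 per unit): all 9 → value 68, running total 245.00
- drum of solvent (163/26 per unit): 6 of 26 → value 6×163/26 = 37.6154, running total 282.62
Total 282.62.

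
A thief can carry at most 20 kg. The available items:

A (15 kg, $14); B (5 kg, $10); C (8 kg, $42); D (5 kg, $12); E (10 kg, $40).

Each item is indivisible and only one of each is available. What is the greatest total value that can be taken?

This is a 0/1 knapsack; check combinations near the capacity.
- C+E: weight 8+10=18, value 42+40=82
- B+C+D: weight 5+8+5=18, value 10+42+12=64
- B+D+E: weight 5+5+10=20, value 10+12+40=62
Best: $82.

$82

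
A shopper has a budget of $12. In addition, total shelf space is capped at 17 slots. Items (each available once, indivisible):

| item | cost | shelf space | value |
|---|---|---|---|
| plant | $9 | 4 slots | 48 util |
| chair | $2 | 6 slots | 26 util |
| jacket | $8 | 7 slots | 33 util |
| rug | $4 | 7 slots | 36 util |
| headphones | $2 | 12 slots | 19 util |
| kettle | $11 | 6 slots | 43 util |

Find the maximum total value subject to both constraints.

Feasible sets respecting both limits:
- plant+chair: cost 11, shelf space 10, value 74
- jacket+rug: cost 12, shelf space 14, value 69
- plant+headphones: cost 11, shelf space 16, value 67
Best: 74 util.

74 util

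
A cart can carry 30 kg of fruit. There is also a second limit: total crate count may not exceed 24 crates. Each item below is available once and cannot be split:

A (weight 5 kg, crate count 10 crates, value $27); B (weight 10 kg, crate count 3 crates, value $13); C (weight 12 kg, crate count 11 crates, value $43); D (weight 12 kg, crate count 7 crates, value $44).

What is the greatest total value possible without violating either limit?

Feasible sets respecting both limits:
- C+D: weight 24, crate count 18, value 87
- A+B+D: weight 27, crate count 20, value 84
- A+B+C: weight 27, crate count 24, value 83
- A+D: weight 17, crate count 17, value 71
Best: $87.

$87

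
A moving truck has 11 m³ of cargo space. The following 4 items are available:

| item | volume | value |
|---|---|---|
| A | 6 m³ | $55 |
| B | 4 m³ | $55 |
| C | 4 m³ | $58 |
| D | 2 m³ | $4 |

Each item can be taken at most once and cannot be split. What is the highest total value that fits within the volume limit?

$117

This is a 0/1 knapsack; check combinations near the capacity.
- B+C+D: volume 4+4+2=10, value 55+58+4=117
- B+C: volume 4+4=8, value 55+58=113
- A+C: volume 6+4=10, value 55+58=113
Best: $117.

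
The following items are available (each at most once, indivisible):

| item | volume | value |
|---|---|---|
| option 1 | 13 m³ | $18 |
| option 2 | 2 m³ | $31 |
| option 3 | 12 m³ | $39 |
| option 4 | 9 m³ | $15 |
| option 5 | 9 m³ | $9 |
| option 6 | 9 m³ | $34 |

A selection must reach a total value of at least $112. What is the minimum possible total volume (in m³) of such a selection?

Subsets with value ≥ 112, sorted by total volume:
- option 2+option 3+option 4+option 6: volume 32, value 119
- option 2+option 3+option 5+option 6: volume 32, value 113
- option 1+option 2+option 3+option 6: volume 36, value 122
Minimum volume: 32 m³.

32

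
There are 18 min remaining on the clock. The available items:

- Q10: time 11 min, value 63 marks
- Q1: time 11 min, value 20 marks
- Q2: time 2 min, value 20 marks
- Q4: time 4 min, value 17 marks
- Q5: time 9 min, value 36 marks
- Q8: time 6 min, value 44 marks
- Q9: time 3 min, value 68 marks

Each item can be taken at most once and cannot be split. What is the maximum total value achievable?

Check high-value combinations within 18 min:
- Q10+Q2+Q9: time 11+2+3=16, value 63+20+68=151
- Q2+Q4+Q8+Q9: time 2+4+6+3=15, value 20+17+44+68=149
- Q10+Q4+Q9: time 11+4+3=18, value 63+17+68=148
- Q5+Q8+Q9: time 9+6+3=18, value 36+44+68=148
- Q2+Q4+Q5+Q9: time 2+4+9+3=18, value 20+17+36+68=141
Best: 151 marks.

151 marks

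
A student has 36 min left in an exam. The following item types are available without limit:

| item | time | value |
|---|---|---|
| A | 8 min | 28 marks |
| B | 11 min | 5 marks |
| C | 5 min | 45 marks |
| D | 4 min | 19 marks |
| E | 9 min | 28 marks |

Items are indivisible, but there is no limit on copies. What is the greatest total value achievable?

315 marks

Best value-per-unit is C at 45/5, and filling with it alone uses time 7×5=35. No mix of the others beats 7×45 = 315.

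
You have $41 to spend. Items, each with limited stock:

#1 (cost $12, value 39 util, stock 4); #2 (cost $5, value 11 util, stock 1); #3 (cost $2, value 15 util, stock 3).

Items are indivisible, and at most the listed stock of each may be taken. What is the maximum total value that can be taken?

147 util

Best selections within cost 41 and stock limits:
- 3×#1 + 2×#3: cost 40, value 147
- 2×#1 + 1×#2 + 3×#3: cost 35, value 134
Best: 147 util.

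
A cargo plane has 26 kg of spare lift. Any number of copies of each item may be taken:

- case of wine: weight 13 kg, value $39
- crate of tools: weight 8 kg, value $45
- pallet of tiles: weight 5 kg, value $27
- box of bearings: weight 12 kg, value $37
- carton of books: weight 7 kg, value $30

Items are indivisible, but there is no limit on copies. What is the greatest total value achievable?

$144

Best value-per-unit is crate of tools at 45/8; filling with it alone gives 3×45 = 135.
Optimal mix: 2×crate of tools + 2×pallet of tiles → weight 26, value 144.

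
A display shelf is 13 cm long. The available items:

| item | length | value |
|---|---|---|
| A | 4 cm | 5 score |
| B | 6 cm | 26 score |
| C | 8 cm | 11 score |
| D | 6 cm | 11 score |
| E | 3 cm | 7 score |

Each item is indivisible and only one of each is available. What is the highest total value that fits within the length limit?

38 score

Check high-value combinations within 13 cm:
- A+B+E: length 4+6+3=13, value 5+26+7=38
- B+D: length 6+6=12, value 26+11=37
- B+E: length 6+3=9, value 26+7=33
Best: 38 score.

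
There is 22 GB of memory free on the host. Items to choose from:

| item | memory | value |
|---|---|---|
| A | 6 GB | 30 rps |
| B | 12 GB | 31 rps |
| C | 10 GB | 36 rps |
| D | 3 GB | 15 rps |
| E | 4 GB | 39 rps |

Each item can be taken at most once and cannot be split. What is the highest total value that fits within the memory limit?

Check high-value combinations within 22 GB:
- A+C+E: memory 6+10+4=20, value 30+36+39=105
- A+B+E: memory 6+12+4=22, value 30+31+39=100
- C+D+E: memory 10+3+4=17, value 36+15+39=90
- B+D+E: memory 12+3+4=19, value 31+15+39=85
Best: 105 rps.

105 rps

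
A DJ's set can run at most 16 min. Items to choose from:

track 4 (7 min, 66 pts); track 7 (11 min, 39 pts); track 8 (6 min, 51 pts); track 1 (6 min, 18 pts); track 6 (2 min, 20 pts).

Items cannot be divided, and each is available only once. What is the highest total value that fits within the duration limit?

137 pts

This is a 0/1 knapsack; check combinations near the capacity.
- track 4+track 8+track 6: duration 7+6+2=15, value 66+51+20=137
- track 4+track 8: duration 7+6=13, value 66+51=117
- track 4+track 1+track 6: duration 7+6+2=15, value 66+18+20=104
- track 8+track 1+track 6: duration 6+6+2=14, value 51+18+20=89
Best: 137 pts.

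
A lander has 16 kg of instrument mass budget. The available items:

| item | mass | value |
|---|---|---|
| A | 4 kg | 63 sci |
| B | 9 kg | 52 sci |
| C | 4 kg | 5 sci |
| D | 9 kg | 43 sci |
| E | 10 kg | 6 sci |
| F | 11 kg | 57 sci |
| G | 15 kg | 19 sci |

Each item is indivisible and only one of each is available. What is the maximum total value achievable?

Check high-value combinations within 16 kg:
- A+F: mass 4+11=15, value 63+57=120
- A+B: mass 4+9=13, value 63+52=115
- A+D: mass 4+9=13, value 63+43=106
Best: 120 sci.

120 sci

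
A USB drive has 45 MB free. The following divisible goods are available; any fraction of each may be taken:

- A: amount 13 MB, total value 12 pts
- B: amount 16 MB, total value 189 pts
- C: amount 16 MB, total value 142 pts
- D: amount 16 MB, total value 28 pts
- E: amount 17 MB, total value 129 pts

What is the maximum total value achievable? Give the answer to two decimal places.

429.65

Take in order of value per unit:
- B (189/16 per unit): all 16 → value 189, running total 189.00
- C (142/16 per unit): all 16 → value 142, running total 331.00
- E (129/17 per unit): 13 of 17 → value 13×129/17 = 98.6471, running total 429.65
Total 429.65.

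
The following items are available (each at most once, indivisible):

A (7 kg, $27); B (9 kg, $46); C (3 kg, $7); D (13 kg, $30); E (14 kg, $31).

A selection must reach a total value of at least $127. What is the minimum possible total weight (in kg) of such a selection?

Subsets with value ≥ 127, sorted by total weight:
- A+B+D+E: weight 43, value 134
- A+B+C+D+E: weight 46, value 141
Minimum weight: 43 kg.

43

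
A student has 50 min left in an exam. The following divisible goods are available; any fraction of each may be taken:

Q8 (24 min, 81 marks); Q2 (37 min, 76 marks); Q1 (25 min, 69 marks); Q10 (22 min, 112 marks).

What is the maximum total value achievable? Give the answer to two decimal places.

204.04

Take in order of value per unit:
- Q10 (112/22 per unit): all 22 → value 112, running total 112.00
- Q8 (81/24 per unit): all 24 → value 81, running total 193.00
- Q1 (69/25 per unit): 4 of 25 → value 4×69/25 = 11.0400, running total 204.04
Total 204.04.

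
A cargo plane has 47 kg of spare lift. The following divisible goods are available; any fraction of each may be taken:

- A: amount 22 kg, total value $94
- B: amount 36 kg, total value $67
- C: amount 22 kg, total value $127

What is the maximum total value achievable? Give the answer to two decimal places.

Take in order of value per unit:
- C (127/22 per unit): all 22 → value 127, running total 127.00
- A (94/22 per unit): all 22 → value 94, running total 221.00
- B (67/36 per unit): 3 of 36 → value 3×67/36 = 5.5833, running total 226.58
Total 226.58.

226.58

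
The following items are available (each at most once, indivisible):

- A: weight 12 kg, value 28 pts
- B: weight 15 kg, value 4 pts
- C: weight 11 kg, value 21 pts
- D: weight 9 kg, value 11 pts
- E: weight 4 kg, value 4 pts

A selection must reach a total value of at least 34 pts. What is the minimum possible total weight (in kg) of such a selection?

Subsets with value ≥ 34, sorted by total weight:
- A+D: weight 21, value 39
- A+C: weight 23, value 49
- C+D+E: weight 24, value 36
- A+D+E: weight 25, value 43
Minimum weight: 21 kg.

21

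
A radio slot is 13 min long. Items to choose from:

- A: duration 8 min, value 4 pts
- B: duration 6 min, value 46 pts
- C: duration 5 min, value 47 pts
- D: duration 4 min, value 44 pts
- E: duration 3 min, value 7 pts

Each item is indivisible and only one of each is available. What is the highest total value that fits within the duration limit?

98 pts

Check high-value combinations within 13 min:
- C+D+E: duration 5+4+3=12, value 47+44+7=98
- B+D+E: duration 6+4+3=13, value 46+44+7=97
- B+C: duration 6+5=11, value 46+47=93
Best: 98 pts.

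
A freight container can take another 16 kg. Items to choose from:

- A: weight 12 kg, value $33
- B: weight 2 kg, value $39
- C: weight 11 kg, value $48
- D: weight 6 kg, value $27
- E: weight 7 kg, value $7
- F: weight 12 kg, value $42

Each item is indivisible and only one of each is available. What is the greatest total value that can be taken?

$87

Check high-value combinations within 16 kg:
- B+C: weight 2+11=13, value 39+48=87
- B+F: weight 2+12=14, value 39+42=81
- B+D+E: weight 2+6+7=15, value 39+27+7=73
Best: $87.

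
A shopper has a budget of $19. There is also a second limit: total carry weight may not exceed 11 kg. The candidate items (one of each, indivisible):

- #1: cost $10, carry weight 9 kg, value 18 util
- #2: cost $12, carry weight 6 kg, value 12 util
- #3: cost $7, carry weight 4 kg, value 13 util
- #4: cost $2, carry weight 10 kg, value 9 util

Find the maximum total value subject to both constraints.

Feasible sets respecting both limits:
- #2+#3: cost 19, carry weight 10, value 25
- #1: cost 10, carry weight 9, value 18
- #3: cost 7, carry weight 4, value 13
- #2: cost 12, carry weight 6, value 12
Best: 25 util.

25 util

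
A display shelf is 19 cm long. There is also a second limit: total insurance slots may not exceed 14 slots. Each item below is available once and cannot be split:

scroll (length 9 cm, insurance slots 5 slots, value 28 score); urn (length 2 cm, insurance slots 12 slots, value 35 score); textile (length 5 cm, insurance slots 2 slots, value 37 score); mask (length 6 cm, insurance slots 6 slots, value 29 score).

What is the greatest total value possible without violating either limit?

Feasible sets respecting both limits:
- urn+textile: length 7, insurance slots 14, value 72
- textile+mask: length 11, insurance slots 8, value 66
- scroll+textile: length 14, insurance slots 7, value 65
Best: 72 score.

72 score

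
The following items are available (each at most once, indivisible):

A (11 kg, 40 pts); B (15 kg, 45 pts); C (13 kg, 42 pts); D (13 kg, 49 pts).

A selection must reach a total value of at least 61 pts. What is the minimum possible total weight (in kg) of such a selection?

Subsets with value ≥ 61, sorted by total weight:
- A+D: weight 24, value 89
- A+C: weight 24, value 82
Minimum weight: 24 kg.

24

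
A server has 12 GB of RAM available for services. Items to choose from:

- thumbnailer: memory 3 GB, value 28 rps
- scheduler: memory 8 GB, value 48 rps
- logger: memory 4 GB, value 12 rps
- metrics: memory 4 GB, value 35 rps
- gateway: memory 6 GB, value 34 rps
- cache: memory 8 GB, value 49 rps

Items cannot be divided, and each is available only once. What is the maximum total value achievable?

84 rps

This is a 0/1 knapsack; check combinations near the capacity.
- metrics+cache: memory 4+8=12, value 35+49=84
- scheduler+metrics: memory 8+4=12, value 48+35=83
- thumbnailer+cache: memory 3+8=11, value 28+49=77
- thumbnailer+scheduler: memory 3+8=11, value 28+48=76
- thumbnailer+logger+metrics: memory 3+4+4=11, value 28+12+35=75
Best: 84 rps.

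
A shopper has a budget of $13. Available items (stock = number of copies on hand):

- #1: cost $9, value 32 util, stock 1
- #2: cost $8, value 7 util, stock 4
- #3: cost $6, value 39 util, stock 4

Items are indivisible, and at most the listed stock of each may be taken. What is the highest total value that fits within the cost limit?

78 util

Top feasible selections:
- 2×#3: cost 12, value 78
- 1×#3: cost 6, value 39
Best: 78 util.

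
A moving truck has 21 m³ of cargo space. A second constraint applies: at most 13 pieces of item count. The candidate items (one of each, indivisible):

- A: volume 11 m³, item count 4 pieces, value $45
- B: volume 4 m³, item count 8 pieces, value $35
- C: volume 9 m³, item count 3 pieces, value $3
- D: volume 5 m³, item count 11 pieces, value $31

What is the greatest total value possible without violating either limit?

Feasible sets respecting both limits:
- A+B: volume 15, item count 12, value 80
- A+C: volume 20, item count 7, value 48
- A: volume 11, item count 4, value 45
- B+C: volume 13, item count 11, value 38
Best: $80.

$80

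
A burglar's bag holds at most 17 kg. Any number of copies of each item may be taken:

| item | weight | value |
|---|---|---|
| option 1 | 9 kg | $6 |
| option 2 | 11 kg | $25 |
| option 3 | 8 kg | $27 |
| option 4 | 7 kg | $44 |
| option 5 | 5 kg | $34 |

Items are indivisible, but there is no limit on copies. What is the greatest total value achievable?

$112

Best value-per-unit is option 5 at 34/5; filling with it alone gives 3×34 = 102.
Optimal mix: 1×option 4 + 2×option 5 → weight 17, value 112.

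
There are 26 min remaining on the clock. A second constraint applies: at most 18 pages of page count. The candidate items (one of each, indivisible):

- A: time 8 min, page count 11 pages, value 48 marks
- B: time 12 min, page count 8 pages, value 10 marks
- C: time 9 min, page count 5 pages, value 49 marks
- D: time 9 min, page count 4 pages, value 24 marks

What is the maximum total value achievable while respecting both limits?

97 marks

Feasible sets respecting both limits:
- A+C: time 17, page count 16, value 97
- C+D: time 18, page count 9, value 73
- A+D: time 17, page count 15, value 72
- B+C: time 21, page count 13, value 59
Best: 97 marks.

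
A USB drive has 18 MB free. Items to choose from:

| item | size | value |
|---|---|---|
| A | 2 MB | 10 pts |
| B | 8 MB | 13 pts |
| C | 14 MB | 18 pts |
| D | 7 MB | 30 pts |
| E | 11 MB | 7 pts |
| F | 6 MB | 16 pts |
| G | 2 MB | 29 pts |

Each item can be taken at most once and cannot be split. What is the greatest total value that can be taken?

Check high-value combinations within 18 MB:
- A+D+F+G: size 2+7+6+2=17, value 10+30+16+29=85
- D+F+G: size 7+6+2=15, value 30+16+29=75
- B+D+G: size 8+7+2=17, value 13+30+29=72
- A+D+G: size 2+7+2=11, value 10+30+29=69
- A+B+F+G: size 2+8+6+2=18, value 10+13+16+29=68
Best: 85 pts.

85 pts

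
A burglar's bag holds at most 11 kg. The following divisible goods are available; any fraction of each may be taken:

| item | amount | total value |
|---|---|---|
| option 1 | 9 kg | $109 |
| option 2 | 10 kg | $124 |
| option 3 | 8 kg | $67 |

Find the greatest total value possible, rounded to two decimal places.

Take in order of value per unit:
- option 2 (124/10 per unit): all 10 → value 124, running total 124.00
- option 1 (109/9 per unit): 1 of 9 → value 1×109/9 = 12.1111, running total 136.11
Total 136.11.

136.11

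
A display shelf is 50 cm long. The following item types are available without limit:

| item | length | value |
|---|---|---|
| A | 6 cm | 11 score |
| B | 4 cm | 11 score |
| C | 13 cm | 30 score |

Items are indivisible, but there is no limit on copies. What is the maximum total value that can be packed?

Best value-per-unit is B at 11/4; filling with it alone gives 12×11 = 132.
Optimal mix: 1×A + 11×B → length 50, value 132.

132 score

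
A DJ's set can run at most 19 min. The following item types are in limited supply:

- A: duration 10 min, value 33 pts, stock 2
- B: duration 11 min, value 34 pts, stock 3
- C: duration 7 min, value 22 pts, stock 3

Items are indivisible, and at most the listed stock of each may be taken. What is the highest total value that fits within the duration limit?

Top feasible selections:
- 1×B + 1×C: duration 18, value 56
- 1×A + 1×C: duration 17, value 55
- 2×C: duration 14, value 44
Best: 56 pts.

56 pts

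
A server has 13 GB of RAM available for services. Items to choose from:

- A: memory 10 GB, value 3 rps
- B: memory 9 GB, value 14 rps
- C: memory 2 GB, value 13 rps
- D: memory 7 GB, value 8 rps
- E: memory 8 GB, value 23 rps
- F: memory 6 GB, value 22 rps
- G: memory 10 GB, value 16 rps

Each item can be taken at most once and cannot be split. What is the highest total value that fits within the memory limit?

Check high-value combinations within 13 GB:
- C+E: memory 2+8=10, value 13+23=36
- C+F: memory 2+6=8, value 13+22=35
- D+F: memory 7+6=13, value 8+22=30
Best: 36 rps.

36 rps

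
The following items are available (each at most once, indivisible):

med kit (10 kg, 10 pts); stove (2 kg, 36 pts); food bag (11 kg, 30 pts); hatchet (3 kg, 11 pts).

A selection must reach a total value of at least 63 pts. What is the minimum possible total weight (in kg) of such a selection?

13

Subsets with value ≥ 63, sorted by total weight:
- stove+food bag: weight 13, value 66
- stove+food bag+hatchet: weight 16, value 77
- med kit+stove+food bag: weight 23, value 76
- med kit+stove+food bag+hatchet: weight 26, value 87
Minimum weight: 13 kg.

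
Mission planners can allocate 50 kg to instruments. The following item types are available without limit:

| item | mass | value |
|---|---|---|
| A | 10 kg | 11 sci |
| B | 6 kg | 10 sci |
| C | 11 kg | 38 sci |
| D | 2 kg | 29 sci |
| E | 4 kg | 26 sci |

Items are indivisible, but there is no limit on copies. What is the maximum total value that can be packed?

Best value-per-unit is D at 29/2, and filling with it alone uses mass 25×2=50. No mix of the others beats 25×29 = 725.

725 sci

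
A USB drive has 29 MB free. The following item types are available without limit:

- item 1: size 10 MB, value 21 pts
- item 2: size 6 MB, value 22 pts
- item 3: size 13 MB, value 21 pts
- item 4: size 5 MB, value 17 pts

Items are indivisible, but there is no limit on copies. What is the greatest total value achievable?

105 pts

Best value-per-unit is item 2 at 22/6; filling with it alone gives 4×22 = 88.
Optimal mix: 4×item 2 + 1×item 4 → size 29, value 105.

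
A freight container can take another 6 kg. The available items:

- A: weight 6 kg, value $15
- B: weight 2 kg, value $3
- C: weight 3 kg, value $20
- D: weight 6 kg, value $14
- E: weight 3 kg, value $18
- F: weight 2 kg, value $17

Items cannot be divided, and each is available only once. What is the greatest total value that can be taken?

Check high-value combinations within 6 kg:
- C+E: weight 3+3=6, value 20+18=38
- C+F: weight 3+2=5, value 20+17=37
- E+F: weight 3+2=5, value 18+17=35
Best: $38.

$38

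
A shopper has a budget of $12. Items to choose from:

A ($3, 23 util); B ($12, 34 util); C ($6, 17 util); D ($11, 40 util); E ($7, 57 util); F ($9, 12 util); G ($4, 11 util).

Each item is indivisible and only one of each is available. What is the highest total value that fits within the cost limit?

Check high-value combinations within $12:
- A+E: cost 3+7=10, value 23+57=80
- E+G: cost 7+4=11, value 57+11=68
- E: cost 7, value 57
- A+C: cost 3+6=9, value 23+17=40
- D: cost 11, value 40
Best: 80 util.

80 util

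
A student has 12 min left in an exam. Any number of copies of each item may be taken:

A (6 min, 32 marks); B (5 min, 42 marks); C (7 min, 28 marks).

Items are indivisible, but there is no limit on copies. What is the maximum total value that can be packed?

Best value-per-unit is B at 42/5, and filling with it alone uses time 2×5=10. No mix of the others beats 2×42 = 84.

84 marks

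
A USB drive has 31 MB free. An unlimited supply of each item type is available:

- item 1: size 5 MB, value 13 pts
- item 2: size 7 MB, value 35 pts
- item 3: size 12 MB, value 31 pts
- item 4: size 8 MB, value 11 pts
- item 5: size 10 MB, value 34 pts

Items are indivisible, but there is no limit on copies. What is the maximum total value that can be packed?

140 pts

Best value-per-unit is item 2 at 35/7, and filling with it alone uses size 4×7=28. No mix of the others beats 4×35 = 140.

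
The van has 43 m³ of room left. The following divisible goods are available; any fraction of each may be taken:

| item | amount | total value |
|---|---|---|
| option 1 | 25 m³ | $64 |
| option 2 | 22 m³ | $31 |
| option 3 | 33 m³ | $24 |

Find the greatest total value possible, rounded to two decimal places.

Take in order of value per unit:
- option 1 (64/25 per unit): all 25 → value 64, running total 64.00
- option 2 (31/22 per unit): 18 of 22 → value 18×31/22 = 25.3636, running total 89.36
Total 89.36.

89.36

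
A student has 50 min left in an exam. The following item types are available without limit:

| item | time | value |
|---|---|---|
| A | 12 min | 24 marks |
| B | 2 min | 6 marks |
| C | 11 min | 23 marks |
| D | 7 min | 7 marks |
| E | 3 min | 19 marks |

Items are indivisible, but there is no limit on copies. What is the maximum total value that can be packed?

310 marks

Best value-per-unit is E at 19/3; filling with it alone gives 16×19 = 304.
Optimal mix: 1×B + 16×E → time 50, value 310.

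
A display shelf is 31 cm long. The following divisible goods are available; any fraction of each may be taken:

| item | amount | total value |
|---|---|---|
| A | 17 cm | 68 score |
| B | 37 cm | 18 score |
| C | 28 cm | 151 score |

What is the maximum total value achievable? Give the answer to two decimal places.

Take in order of value per unit:
- C (151/28 per unit): all 28 → value 151, running total 151.00
- A (68/17 per unit): 3 of 17 → value 3×68/17 = 12.0000, running total 163.00
Total 163.00.

163.00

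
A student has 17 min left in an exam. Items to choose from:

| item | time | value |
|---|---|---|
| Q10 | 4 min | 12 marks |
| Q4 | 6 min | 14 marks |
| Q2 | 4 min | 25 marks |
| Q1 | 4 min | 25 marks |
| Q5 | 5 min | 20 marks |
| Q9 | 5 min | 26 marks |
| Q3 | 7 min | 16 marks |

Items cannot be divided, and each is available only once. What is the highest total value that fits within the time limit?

Check high-value combinations within 17 min:
- Q10+Q2+Q1+Q9: time 4+4+4+5=17, value 12+25+25+26=88
- Q10+Q2+Q1+Q5: time 4+4+4+5=17, value 12+25+25+20=82
- Q2+Q1+Q9: time 4+4+5=13, value 25+25+26=76
- Q2+Q5+Q9: time 4+5+5=14, value 25+20+26=71
Best: 88 marks.

88 marks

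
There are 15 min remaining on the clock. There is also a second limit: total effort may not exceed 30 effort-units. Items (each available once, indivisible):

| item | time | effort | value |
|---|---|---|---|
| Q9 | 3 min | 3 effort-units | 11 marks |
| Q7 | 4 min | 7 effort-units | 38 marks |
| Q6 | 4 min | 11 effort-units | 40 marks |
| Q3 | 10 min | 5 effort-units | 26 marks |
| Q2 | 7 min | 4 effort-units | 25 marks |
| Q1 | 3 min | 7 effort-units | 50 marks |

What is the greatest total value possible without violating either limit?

139 marks

Feasible sets respecting both limits:
- Q9+Q7+Q6+Q1: time 14, effort 28, value 139
- Q7+Q6+Q1: time 11, effort 25, value 128
- Q6+Q2+Q1: time 14, effort 22, value 115
- Q7+Q2+Q1: time 14, effort 18, value 113
Best: 139 marks.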